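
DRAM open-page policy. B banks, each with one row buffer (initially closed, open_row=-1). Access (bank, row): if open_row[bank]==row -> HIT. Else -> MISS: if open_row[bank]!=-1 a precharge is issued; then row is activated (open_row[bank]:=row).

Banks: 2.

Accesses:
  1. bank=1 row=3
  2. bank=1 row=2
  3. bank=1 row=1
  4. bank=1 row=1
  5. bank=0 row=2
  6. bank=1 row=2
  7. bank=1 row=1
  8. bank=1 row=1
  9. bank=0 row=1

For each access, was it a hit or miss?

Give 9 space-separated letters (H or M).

Answer: M M M H M M M H M

Derivation:
Acc 1: bank1 row3 -> MISS (open row3); precharges=0
Acc 2: bank1 row2 -> MISS (open row2); precharges=1
Acc 3: bank1 row1 -> MISS (open row1); precharges=2
Acc 4: bank1 row1 -> HIT
Acc 5: bank0 row2 -> MISS (open row2); precharges=2
Acc 6: bank1 row2 -> MISS (open row2); precharges=3
Acc 7: bank1 row1 -> MISS (open row1); precharges=4
Acc 8: bank1 row1 -> HIT
Acc 9: bank0 row1 -> MISS (open row1); precharges=5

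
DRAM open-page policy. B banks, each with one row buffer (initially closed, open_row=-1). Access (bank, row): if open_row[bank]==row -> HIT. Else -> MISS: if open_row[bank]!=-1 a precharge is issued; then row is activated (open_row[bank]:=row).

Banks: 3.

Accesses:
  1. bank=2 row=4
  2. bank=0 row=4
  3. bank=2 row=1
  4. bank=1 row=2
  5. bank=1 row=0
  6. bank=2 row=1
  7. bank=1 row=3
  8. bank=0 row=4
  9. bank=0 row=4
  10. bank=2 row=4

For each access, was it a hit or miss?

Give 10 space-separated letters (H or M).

Acc 1: bank2 row4 -> MISS (open row4); precharges=0
Acc 2: bank0 row4 -> MISS (open row4); precharges=0
Acc 3: bank2 row1 -> MISS (open row1); precharges=1
Acc 4: bank1 row2 -> MISS (open row2); precharges=1
Acc 5: bank1 row0 -> MISS (open row0); precharges=2
Acc 6: bank2 row1 -> HIT
Acc 7: bank1 row3 -> MISS (open row3); precharges=3
Acc 8: bank0 row4 -> HIT
Acc 9: bank0 row4 -> HIT
Acc 10: bank2 row4 -> MISS (open row4); precharges=4

Answer: M M M M M H M H H M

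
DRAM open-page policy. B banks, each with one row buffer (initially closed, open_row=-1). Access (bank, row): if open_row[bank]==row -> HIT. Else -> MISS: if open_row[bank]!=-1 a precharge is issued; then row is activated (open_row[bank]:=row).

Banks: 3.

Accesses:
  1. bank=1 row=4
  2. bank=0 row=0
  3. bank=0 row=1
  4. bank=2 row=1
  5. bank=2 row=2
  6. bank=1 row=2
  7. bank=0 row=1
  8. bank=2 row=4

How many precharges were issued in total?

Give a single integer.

Answer: 4

Derivation:
Acc 1: bank1 row4 -> MISS (open row4); precharges=0
Acc 2: bank0 row0 -> MISS (open row0); precharges=0
Acc 3: bank0 row1 -> MISS (open row1); precharges=1
Acc 4: bank2 row1 -> MISS (open row1); precharges=1
Acc 5: bank2 row2 -> MISS (open row2); precharges=2
Acc 6: bank1 row2 -> MISS (open row2); precharges=3
Acc 7: bank0 row1 -> HIT
Acc 8: bank2 row4 -> MISS (open row4); precharges=4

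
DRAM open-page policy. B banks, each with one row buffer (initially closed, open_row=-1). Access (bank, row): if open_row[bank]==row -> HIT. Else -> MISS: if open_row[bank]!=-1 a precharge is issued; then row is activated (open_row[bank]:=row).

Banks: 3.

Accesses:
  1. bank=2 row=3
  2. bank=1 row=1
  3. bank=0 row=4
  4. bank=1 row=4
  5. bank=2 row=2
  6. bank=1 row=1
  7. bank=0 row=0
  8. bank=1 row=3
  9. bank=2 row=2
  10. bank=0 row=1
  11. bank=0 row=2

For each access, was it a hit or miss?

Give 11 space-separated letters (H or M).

Answer: M M M M M M M M H M M

Derivation:
Acc 1: bank2 row3 -> MISS (open row3); precharges=0
Acc 2: bank1 row1 -> MISS (open row1); precharges=0
Acc 3: bank0 row4 -> MISS (open row4); precharges=0
Acc 4: bank1 row4 -> MISS (open row4); precharges=1
Acc 5: bank2 row2 -> MISS (open row2); precharges=2
Acc 6: bank1 row1 -> MISS (open row1); precharges=3
Acc 7: bank0 row0 -> MISS (open row0); precharges=4
Acc 8: bank1 row3 -> MISS (open row3); precharges=5
Acc 9: bank2 row2 -> HIT
Acc 10: bank0 row1 -> MISS (open row1); precharges=6
Acc 11: bank0 row2 -> MISS (open row2); precharges=7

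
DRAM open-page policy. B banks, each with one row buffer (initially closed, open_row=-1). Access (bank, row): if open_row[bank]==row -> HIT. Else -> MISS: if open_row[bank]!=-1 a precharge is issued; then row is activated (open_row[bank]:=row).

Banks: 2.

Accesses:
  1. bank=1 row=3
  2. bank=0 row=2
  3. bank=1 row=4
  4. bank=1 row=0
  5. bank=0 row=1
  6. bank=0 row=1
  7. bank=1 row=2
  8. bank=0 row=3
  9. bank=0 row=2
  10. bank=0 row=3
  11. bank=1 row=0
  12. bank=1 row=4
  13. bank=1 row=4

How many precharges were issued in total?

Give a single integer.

Answer: 9

Derivation:
Acc 1: bank1 row3 -> MISS (open row3); precharges=0
Acc 2: bank0 row2 -> MISS (open row2); precharges=0
Acc 3: bank1 row4 -> MISS (open row4); precharges=1
Acc 4: bank1 row0 -> MISS (open row0); precharges=2
Acc 5: bank0 row1 -> MISS (open row1); precharges=3
Acc 6: bank0 row1 -> HIT
Acc 7: bank1 row2 -> MISS (open row2); precharges=4
Acc 8: bank0 row3 -> MISS (open row3); precharges=5
Acc 9: bank0 row2 -> MISS (open row2); precharges=6
Acc 10: bank0 row3 -> MISS (open row3); precharges=7
Acc 11: bank1 row0 -> MISS (open row0); precharges=8
Acc 12: bank1 row4 -> MISS (open row4); precharges=9
Acc 13: bank1 row4 -> HIT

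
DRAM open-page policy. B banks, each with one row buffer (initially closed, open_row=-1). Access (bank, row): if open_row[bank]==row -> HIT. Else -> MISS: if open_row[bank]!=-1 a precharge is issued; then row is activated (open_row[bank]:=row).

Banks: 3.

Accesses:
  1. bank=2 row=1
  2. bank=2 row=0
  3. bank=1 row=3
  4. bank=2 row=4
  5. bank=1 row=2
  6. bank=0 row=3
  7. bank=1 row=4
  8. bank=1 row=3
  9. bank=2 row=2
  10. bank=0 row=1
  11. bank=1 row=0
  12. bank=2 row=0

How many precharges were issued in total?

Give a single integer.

Answer: 9

Derivation:
Acc 1: bank2 row1 -> MISS (open row1); precharges=0
Acc 2: bank2 row0 -> MISS (open row0); precharges=1
Acc 3: bank1 row3 -> MISS (open row3); precharges=1
Acc 4: bank2 row4 -> MISS (open row4); precharges=2
Acc 5: bank1 row2 -> MISS (open row2); precharges=3
Acc 6: bank0 row3 -> MISS (open row3); precharges=3
Acc 7: bank1 row4 -> MISS (open row4); precharges=4
Acc 8: bank1 row3 -> MISS (open row3); precharges=5
Acc 9: bank2 row2 -> MISS (open row2); precharges=6
Acc 10: bank0 row1 -> MISS (open row1); precharges=7
Acc 11: bank1 row0 -> MISS (open row0); precharges=8
Acc 12: bank2 row0 -> MISS (open row0); precharges=9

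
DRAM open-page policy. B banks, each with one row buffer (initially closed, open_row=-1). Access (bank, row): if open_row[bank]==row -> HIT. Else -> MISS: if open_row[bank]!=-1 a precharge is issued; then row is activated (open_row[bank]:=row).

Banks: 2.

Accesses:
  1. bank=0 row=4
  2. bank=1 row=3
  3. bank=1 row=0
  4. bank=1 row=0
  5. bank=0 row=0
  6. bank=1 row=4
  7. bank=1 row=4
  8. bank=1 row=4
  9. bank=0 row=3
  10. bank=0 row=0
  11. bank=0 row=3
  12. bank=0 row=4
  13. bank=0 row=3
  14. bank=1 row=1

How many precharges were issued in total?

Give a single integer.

Acc 1: bank0 row4 -> MISS (open row4); precharges=0
Acc 2: bank1 row3 -> MISS (open row3); precharges=0
Acc 3: bank1 row0 -> MISS (open row0); precharges=1
Acc 4: bank1 row0 -> HIT
Acc 5: bank0 row0 -> MISS (open row0); precharges=2
Acc 6: bank1 row4 -> MISS (open row4); precharges=3
Acc 7: bank1 row4 -> HIT
Acc 8: bank1 row4 -> HIT
Acc 9: bank0 row3 -> MISS (open row3); precharges=4
Acc 10: bank0 row0 -> MISS (open row0); precharges=5
Acc 11: bank0 row3 -> MISS (open row3); precharges=6
Acc 12: bank0 row4 -> MISS (open row4); precharges=7
Acc 13: bank0 row3 -> MISS (open row3); precharges=8
Acc 14: bank1 row1 -> MISS (open row1); precharges=9

Answer: 9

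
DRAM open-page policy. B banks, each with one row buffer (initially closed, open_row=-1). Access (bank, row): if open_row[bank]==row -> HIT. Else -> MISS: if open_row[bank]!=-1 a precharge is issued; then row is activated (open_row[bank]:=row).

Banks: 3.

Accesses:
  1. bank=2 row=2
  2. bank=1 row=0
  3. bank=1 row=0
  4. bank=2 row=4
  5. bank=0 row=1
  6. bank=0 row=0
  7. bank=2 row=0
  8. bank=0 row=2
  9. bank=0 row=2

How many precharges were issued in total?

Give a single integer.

Answer: 4

Derivation:
Acc 1: bank2 row2 -> MISS (open row2); precharges=0
Acc 2: bank1 row0 -> MISS (open row0); precharges=0
Acc 3: bank1 row0 -> HIT
Acc 4: bank2 row4 -> MISS (open row4); precharges=1
Acc 5: bank0 row1 -> MISS (open row1); precharges=1
Acc 6: bank0 row0 -> MISS (open row0); precharges=2
Acc 7: bank2 row0 -> MISS (open row0); precharges=3
Acc 8: bank0 row2 -> MISS (open row2); precharges=4
Acc 9: bank0 row2 -> HIT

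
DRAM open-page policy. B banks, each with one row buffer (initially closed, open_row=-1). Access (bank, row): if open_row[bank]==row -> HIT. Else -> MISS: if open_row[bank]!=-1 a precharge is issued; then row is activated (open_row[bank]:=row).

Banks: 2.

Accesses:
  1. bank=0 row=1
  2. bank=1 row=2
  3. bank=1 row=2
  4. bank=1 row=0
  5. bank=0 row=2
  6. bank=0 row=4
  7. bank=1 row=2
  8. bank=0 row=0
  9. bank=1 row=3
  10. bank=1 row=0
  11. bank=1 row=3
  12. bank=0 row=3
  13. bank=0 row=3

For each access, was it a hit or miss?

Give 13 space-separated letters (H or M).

Answer: M M H M M M M M M M M M H

Derivation:
Acc 1: bank0 row1 -> MISS (open row1); precharges=0
Acc 2: bank1 row2 -> MISS (open row2); precharges=0
Acc 3: bank1 row2 -> HIT
Acc 4: bank1 row0 -> MISS (open row0); precharges=1
Acc 5: bank0 row2 -> MISS (open row2); precharges=2
Acc 6: bank0 row4 -> MISS (open row4); precharges=3
Acc 7: bank1 row2 -> MISS (open row2); precharges=4
Acc 8: bank0 row0 -> MISS (open row0); precharges=5
Acc 9: bank1 row3 -> MISS (open row3); precharges=6
Acc 10: bank1 row0 -> MISS (open row0); precharges=7
Acc 11: bank1 row3 -> MISS (open row3); precharges=8
Acc 12: bank0 row3 -> MISS (open row3); precharges=9
Acc 13: bank0 row3 -> HIT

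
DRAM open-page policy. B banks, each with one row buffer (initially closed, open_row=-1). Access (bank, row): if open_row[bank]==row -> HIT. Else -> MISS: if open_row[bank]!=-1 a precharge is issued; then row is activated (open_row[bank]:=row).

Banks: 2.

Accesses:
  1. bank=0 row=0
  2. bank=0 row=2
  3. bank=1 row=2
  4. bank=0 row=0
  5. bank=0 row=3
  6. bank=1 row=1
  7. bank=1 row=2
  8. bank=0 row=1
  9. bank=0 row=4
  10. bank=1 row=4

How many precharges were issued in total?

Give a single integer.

Answer: 8

Derivation:
Acc 1: bank0 row0 -> MISS (open row0); precharges=0
Acc 2: bank0 row2 -> MISS (open row2); precharges=1
Acc 3: bank1 row2 -> MISS (open row2); precharges=1
Acc 4: bank0 row0 -> MISS (open row0); precharges=2
Acc 5: bank0 row3 -> MISS (open row3); precharges=3
Acc 6: bank1 row1 -> MISS (open row1); precharges=4
Acc 7: bank1 row2 -> MISS (open row2); precharges=5
Acc 8: bank0 row1 -> MISS (open row1); precharges=6
Acc 9: bank0 row4 -> MISS (open row4); precharges=7
Acc 10: bank1 row4 -> MISS (open row4); precharges=8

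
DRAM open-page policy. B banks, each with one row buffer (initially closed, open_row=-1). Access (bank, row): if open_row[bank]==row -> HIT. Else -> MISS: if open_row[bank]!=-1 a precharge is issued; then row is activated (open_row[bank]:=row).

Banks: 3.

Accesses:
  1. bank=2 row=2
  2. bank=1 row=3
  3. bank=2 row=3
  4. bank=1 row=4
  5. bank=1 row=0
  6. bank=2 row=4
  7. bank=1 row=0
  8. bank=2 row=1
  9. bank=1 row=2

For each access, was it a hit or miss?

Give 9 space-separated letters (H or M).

Acc 1: bank2 row2 -> MISS (open row2); precharges=0
Acc 2: bank1 row3 -> MISS (open row3); precharges=0
Acc 3: bank2 row3 -> MISS (open row3); precharges=1
Acc 4: bank1 row4 -> MISS (open row4); precharges=2
Acc 5: bank1 row0 -> MISS (open row0); precharges=3
Acc 6: bank2 row4 -> MISS (open row4); precharges=4
Acc 7: bank1 row0 -> HIT
Acc 8: bank2 row1 -> MISS (open row1); precharges=5
Acc 9: bank1 row2 -> MISS (open row2); precharges=6

Answer: M M M M M M H M M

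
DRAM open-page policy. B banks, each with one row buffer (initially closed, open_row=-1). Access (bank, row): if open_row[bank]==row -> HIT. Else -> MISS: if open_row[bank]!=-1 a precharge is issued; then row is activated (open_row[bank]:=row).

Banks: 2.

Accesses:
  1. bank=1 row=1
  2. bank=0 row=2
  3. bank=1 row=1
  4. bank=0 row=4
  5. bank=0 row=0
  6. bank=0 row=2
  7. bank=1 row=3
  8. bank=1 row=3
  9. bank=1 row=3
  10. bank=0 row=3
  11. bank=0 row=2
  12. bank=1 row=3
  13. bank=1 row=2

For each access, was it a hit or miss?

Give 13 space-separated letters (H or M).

Answer: M M H M M M M H H M M H M

Derivation:
Acc 1: bank1 row1 -> MISS (open row1); precharges=0
Acc 2: bank0 row2 -> MISS (open row2); precharges=0
Acc 3: bank1 row1 -> HIT
Acc 4: bank0 row4 -> MISS (open row4); precharges=1
Acc 5: bank0 row0 -> MISS (open row0); precharges=2
Acc 6: bank0 row2 -> MISS (open row2); precharges=3
Acc 7: bank1 row3 -> MISS (open row3); precharges=4
Acc 8: bank1 row3 -> HIT
Acc 9: bank1 row3 -> HIT
Acc 10: bank0 row3 -> MISS (open row3); precharges=5
Acc 11: bank0 row2 -> MISS (open row2); precharges=6
Acc 12: bank1 row3 -> HIT
Acc 13: bank1 row2 -> MISS (open row2); precharges=7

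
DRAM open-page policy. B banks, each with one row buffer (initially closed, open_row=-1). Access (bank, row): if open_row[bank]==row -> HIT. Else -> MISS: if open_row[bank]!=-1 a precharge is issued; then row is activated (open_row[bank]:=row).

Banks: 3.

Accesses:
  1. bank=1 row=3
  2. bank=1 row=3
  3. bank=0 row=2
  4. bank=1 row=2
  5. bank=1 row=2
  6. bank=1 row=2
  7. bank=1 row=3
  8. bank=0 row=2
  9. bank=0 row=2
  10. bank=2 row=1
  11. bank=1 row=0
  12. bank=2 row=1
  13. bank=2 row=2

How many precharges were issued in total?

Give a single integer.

Answer: 4

Derivation:
Acc 1: bank1 row3 -> MISS (open row3); precharges=0
Acc 2: bank1 row3 -> HIT
Acc 3: bank0 row2 -> MISS (open row2); precharges=0
Acc 4: bank1 row2 -> MISS (open row2); precharges=1
Acc 5: bank1 row2 -> HIT
Acc 6: bank1 row2 -> HIT
Acc 7: bank1 row3 -> MISS (open row3); precharges=2
Acc 8: bank0 row2 -> HIT
Acc 9: bank0 row2 -> HIT
Acc 10: bank2 row1 -> MISS (open row1); precharges=2
Acc 11: bank1 row0 -> MISS (open row0); precharges=3
Acc 12: bank2 row1 -> HIT
Acc 13: bank2 row2 -> MISS (open row2); precharges=4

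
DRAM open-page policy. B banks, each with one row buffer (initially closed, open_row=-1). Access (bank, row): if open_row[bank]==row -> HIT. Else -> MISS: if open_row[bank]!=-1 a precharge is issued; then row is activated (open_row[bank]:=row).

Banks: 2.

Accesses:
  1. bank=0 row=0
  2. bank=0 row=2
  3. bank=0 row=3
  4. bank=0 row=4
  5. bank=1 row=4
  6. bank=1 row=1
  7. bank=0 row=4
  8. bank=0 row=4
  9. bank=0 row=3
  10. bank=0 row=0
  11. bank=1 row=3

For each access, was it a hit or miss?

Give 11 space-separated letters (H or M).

Answer: M M M M M M H H M M M

Derivation:
Acc 1: bank0 row0 -> MISS (open row0); precharges=0
Acc 2: bank0 row2 -> MISS (open row2); precharges=1
Acc 3: bank0 row3 -> MISS (open row3); precharges=2
Acc 4: bank0 row4 -> MISS (open row4); precharges=3
Acc 5: bank1 row4 -> MISS (open row4); precharges=3
Acc 6: bank1 row1 -> MISS (open row1); precharges=4
Acc 7: bank0 row4 -> HIT
Acc 8: bank0 row4 -> HIT
Acc 9: bank0 row3 -> MISS (open row3); precharges=5
Acc 10: bank0 row0 -> MISS (open row0); precharges=6
Acc 11: bank1 row3 -> MISS (open row3); precharges=7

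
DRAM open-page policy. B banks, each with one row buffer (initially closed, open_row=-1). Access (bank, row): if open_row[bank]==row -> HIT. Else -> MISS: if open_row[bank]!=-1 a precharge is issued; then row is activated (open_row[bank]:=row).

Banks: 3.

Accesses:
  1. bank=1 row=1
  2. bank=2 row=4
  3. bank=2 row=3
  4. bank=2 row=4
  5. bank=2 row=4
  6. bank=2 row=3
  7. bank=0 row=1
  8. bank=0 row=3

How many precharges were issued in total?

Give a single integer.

Acc 1: bank1 row1 -> MISS (open row1); precharges=0
Acc 2: bank2 row4 -> MISS (open row4); precharges=0
Acc 3: bank2 row3 -> MISS (open row3); precharges=1
Acc 4: bank2 row4 -> MISS (open row4); precharges=2
Acc 5: bank2 row4 -> HIT
Acc 6: bank2 row3 -> MISS (open row3); precharges=3
Acc 7: bank0 row1 -> MISS (open row1); precharges=3
Acc 8: bank0 row3 -> MISS (open row3); precharges=4

Answer: 4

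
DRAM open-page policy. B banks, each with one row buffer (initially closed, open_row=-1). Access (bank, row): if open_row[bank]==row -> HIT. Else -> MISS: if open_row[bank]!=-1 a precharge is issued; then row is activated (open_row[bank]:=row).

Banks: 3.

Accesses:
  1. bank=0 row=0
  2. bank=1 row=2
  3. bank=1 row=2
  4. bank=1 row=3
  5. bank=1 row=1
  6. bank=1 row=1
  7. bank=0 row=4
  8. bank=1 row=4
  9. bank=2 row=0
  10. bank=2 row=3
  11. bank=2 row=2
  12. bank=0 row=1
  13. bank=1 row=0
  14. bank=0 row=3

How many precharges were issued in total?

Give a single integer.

Acc 1: bank0 row0 -> MISS (open row0); precharges=0
Acc 2: bank1 row2 -> MISS (open row2); precharges=0
Acc 3: bank1 row2 -> HIT
Acc 4: bank1 row3 -> MISS (open row3); precharges=1
Acc 5: bank1 row1 -> MISS (open row1); precharges=2
Acc 6: bank1 row1 -> HIT
Acc 7: bank0 row4 -> MISS (open row4); precharges=3
Acc 8: bank1 row4 -> MISS (open row4); precharges=4
Acc 9: bank2 row0 -> MISS (open row0); precharges=4
Acc 10: bank2 row3 -> MISS (open row3); precharges=5
Acc 11: bank2 row2 -> MISS (open row2); precharges=6
Acc 12: bank0 row1 -> MISS (open row1); precharges=7
Acc 13: bank1 row0 -> MISS (open row0); precharges=8
Acc 14: bank0 row3 -> MISS (open row3); precharges=9

Answer: 9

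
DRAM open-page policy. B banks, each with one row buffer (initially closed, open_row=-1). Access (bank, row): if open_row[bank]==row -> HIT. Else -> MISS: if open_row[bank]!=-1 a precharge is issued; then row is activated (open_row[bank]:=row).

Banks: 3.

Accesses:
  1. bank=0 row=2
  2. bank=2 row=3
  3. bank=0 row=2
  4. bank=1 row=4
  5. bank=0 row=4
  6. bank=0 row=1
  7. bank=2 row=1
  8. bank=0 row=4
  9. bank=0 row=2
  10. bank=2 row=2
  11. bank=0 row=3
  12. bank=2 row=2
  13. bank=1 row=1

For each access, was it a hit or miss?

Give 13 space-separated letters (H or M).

Answer: M M H M M M M M M M M H M

Derivation:
Acc 1: bank0 row2 -> MISS (open row2); precharges=0
Acc 2: bank2 row3 -> MISS (open row3); precharges=0
Acc 3: bank0 row2 -> HIT
Acc 4: bank1 row4 -> MISS (open row4); precharges=0
Acc 5: bank0 row4 -> MISS (open row4); precharges=1
Acc 6: bank0 row1 -> MISS (open row1); precharges=2
Acc 7: bank2 row1 -> MISS (open row1); precharges=3
Acc 8: bank0 row4 -> MISS (open row4); precharges=4
Acc 9: bank0 row2 -> MISS (open row2); precharges=5
Acc 10: bank2 row2 -> MISS (open row2); precharges=6
Acc 11: bank0 row3 -> MISS (open row3); precharges=7
Acc 12: bank2 row2 -> HIT
Acc 13: bank1 row1 -> MISS (open row1); precharges=8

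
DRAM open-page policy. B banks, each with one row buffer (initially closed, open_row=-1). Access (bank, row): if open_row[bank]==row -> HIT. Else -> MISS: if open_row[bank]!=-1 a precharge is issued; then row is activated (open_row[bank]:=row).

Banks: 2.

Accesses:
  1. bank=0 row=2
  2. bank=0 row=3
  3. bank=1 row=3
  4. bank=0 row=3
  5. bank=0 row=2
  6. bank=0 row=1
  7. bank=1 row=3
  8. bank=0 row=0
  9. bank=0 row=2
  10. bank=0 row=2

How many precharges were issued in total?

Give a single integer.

Acc 1: bank0 row2 -> MISS (open row2); precharges=0
Acc 2: bank0 row3 -> MISS (open row3); precharges=1
Acc 3: bank1 row3 -> MISS (open row3); precharges=1
Acc 4: bank0 row3 -> HIT
Acc 5: bank0 row2 -> MISS (open row2); precharges=2
Acc 6: bank0 row1 -> MISS (open row1); precharges=3
Acc 7: bank1 row3 -> HIT
Acc 8: bank0 row0 -> MISS (open row0); precharges=4
Acc 9: bank0 row2 -> MISS (open row2); precharges=5
Acc 10: bank0 row2 -> HIT

Answer: 5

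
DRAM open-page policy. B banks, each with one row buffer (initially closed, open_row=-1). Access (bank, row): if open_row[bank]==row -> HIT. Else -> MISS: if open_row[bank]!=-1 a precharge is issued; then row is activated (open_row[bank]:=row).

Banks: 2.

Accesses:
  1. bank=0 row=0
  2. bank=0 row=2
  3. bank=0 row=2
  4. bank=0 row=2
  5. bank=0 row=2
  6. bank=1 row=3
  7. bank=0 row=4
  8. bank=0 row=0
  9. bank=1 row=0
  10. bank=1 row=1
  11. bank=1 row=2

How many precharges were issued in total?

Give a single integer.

Acc 1: bank0 row0 -> MISS (open row0); precharges=0
Acc 2: bank0 row2 -> MISS (open row2); precharges=1
Acc 3: bank0 row2 -> HIT
Acc 4: bank0 row2 -> HIT
Acc 5: bank0 row2 -> HIT
Acc 6: bank1 row3 -> MISS (open row3); precharges=1
Acc 7: bank0 row4 -> MISS (open row4); precharges=2
Acc 8: bank0 row0 -> MISS (open row0); precharges=3
Acc 9: bank1 row0 -> MISS (open row0); precharges=4
Acc 10: bank1 row1 -> MISS (open row1); precharges=5
Acc 11: bank1 row2 -> MISS (open row2); precharges=6

Answer: 6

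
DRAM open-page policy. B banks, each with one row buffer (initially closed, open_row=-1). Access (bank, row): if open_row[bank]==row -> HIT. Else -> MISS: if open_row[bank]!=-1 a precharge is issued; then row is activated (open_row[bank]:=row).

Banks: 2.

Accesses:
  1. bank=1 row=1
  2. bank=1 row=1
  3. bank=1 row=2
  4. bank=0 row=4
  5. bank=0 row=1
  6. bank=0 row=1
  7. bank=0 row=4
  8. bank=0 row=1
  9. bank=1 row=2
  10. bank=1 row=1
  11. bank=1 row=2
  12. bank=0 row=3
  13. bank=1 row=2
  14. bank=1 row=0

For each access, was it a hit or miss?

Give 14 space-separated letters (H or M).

Answer: M H M M M H M M H M M M H M

Derivation:
Acc 1: bank1 row1 -> MISS (open row1); precharges=0
Acc 2: bank1 row1 -> HIT
Acc 3: bank1 row2 -> MISS (open row2); precharges=1
Acc 4: bank0 row4 -> MISS (open row4); precharges=1
Acc 5: bank0 row1 -> MISS (open row1); precharges=2
Acc 6: bank0 row1 -> HIT
Acc 7: bank0 row4 -> MISS (open row4); precharges=3
Acc 8: bank0 row1 -> MISS (open row1); precharges=4
Acc 9: bank1 row2 -> HIT
Acc 10: bank1 row1 -> MISS (open row1); precharges=5
Acc 11: bank1 row2 -> MISS (open row2); precharges=6
Acc 12: bank0 row3 -> MISS (open row3); precharges=7
Acc 13: bank1 row2 -> HIT
Acc 14: bank1 row0 -> MISS (open row0); precharges=8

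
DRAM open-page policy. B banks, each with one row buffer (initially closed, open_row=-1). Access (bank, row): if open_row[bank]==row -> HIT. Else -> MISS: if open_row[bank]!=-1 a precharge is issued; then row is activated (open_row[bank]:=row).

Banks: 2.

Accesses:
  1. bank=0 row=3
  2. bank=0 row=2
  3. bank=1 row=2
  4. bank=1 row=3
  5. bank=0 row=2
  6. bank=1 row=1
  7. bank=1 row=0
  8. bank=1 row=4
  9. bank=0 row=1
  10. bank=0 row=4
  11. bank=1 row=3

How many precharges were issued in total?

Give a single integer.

Acc 1: bank0 row3 -> MISS (open row3); precharges=0
Acc 2: bank0 row2 -> MISS (open row2); precharges=1
Acc 3: bank1 row2 -> MISS (open row2); precharges=1
Acc 4: bank1 row3 -> MISS (open row3); precharges=2
Acc 5: bank0 row2 -> HIT
Acc 6: bank1 row1 -> MISS (open row1); precharges=3
Acc 7: bank1 row0 -> MISS (open row0); precharges=4
Acc 8: bank1 row4 -> MISS (open row4); precharges=5
Acc 9: bank0 row1 -> MISS (open row1); precharges=6
Acc 10: bank0 row4 -> MISS (open row4); precharges=7
Acc 11: bank1 row3 -> MISS (open row3); precharges=8

Answer: 8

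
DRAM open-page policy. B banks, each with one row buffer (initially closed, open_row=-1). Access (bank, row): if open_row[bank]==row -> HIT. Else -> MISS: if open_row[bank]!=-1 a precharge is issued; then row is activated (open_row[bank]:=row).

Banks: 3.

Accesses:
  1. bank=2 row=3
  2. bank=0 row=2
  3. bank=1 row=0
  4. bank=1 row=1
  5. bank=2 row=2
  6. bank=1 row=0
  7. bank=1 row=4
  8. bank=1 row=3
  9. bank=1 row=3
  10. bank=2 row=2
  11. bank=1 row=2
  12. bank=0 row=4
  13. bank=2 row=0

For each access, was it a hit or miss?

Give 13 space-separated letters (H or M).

Acc 1: bank2 row3 -> MISS (open row3); precharges=0
Acc 2: bank0 row2 -> MISS (open row2); precharges=0
Acc 3: bank1 row0 -> MISS (open row0); precharges=0
Acc 4: bank1 row1 -> MISS (open row1); precharges=1
Acc 5: bank2 row2 -> MISS (open row2); precharges=2
Acc 6: bank1 row0 -> MISS (open row0); precharges=3
Acc 7: bank1 row4 -> MISS (open row4); precharges=4
Acc 8: bank1 row3 -> MISS (open row3); precharges=5
Acc 9: bank1 row3 -> HIT
Acc 10: bank2 row2 -> HIT
Acc 11: bank1 row2 -> MISS (open row2); precharges=6
Acc 12: bank0 row4 -> MISS (open row4); precharges=7
Acc 13: bank2 row0 -> MISS (open row0); precharges=8

Answer: M M M M M M M M H H M M M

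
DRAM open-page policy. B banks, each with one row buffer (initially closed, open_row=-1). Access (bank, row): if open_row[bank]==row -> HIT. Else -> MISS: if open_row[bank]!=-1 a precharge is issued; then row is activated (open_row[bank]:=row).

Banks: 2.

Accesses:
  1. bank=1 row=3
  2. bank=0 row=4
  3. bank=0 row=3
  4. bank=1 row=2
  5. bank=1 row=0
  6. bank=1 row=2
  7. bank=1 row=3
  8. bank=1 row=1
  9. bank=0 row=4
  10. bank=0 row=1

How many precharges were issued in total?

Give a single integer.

Answer: 8

Derivation:
Acc 1: bank1 row3 -> MISS (open row3); precharges=0
Acc 2: bank0 row4 -> MISS (open row4); precharges=0
Acc 3: bank0 row3 -> MISS (open row3); precharges=1
Acc 4: bank1 row2 -> MISS (open row2); precharges=2
Acc 5: bank1 row0 -> MISS (open row0); precharges=3
Acc 6: bank1 row2 -> MISS (open row2); precharges=4
Acc 7: bank1 row3 -> MISS (open row3); precharges=5
Acc 8: bank1 row1 -> MISS (open row1); precharges=6
Acc 9: bank0 row4 -> MISS (open row4); precharges=7
Acc 10: bank0 row1 -> MISS (open row1); precharges=8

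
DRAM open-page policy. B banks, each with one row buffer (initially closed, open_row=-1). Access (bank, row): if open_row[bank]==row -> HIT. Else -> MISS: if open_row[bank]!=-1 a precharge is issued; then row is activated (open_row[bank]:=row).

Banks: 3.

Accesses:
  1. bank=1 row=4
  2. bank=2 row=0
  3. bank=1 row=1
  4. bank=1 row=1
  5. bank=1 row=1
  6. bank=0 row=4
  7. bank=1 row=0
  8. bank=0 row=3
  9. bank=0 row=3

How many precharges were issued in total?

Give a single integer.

Acc 1: bank1 row4 -> MISS (open row4); precharges=0
Acc 2: bank2 row0 -> MISS (open row0); precharges=0
Acc 3: bank1 row1 -> MISS (open row1); precharges=1
Acc 4: bank1 row1 -> HIT
Acc 5: bank1 row1 -> HIT
Acc 6: bank0 row4 -> MISS (open row4); precharges=1
Acc 7: bank1 row0 -> MISS (open row0); precharges=2
Acc 8: bank0 row3 -> MISS (open row3); precharges=3
Acc 9: bank0 row3 -> HIT

Answer: 3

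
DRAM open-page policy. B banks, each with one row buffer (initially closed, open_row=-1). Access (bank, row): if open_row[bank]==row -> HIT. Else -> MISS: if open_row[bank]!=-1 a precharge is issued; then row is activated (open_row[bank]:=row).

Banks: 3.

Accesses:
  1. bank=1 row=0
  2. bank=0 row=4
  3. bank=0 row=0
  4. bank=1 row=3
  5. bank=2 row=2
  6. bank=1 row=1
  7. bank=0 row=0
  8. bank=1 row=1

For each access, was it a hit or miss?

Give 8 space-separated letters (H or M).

Acc 1: bank1 row0 -> MISS (open row0); precharges=0
Acc 2: bank0 row4 -> MISS (open row4); precharges=0
Acc 3: bank0 row0 -> MISS (open row0); precharges=1
Acc 4: bank1 row3 -> MISS (open row3); precharges=2
Acc 5: bank2 row2 -> MISS (open row2); precharges=2
Acc 6: bank1 row1 -> MISS (open row1); precharges=3
Acc 7: bank0 row0 -> HIT
Acc 8: bank1 row1 -> HIT

Answer: M M M M M M H H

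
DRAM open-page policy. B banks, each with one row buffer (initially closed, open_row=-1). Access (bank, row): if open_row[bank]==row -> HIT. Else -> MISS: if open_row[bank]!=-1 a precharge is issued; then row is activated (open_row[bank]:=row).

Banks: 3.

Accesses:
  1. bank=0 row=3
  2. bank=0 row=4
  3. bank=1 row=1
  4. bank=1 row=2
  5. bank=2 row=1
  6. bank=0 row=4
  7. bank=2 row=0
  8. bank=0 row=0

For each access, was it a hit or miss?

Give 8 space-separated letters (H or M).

Answer: M M M M M H M M

Derivation:
Acc 1: bank0 row3 -> MISS (open row3); precharges=0
Acc 2: bank0 row4 -> MISS (open row4); precharges=1
Acc 3: bank1 row1 -> MISS (open row1); precharges=1
Acc 4: bank1 row2 -> MISS (open row2); precharges=2
Acc 5: bank2 row1 -> MISS (open row1); precharges=2
Acc 6: bank0 row4 -> HIT
Acc 7: bank2 row0 -> MISS (open row0); precharges=3
Acc 8: bank0 row0 -> MISS (open row0); precharges=4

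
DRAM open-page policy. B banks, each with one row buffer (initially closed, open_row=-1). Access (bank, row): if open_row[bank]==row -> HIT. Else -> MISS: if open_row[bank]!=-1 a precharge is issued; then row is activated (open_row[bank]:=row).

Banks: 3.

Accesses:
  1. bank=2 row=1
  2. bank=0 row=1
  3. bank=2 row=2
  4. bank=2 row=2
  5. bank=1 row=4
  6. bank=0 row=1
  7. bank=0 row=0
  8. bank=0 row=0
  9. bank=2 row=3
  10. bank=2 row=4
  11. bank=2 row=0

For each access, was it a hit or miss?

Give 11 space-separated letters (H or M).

Acc 1: bank2 row1 -> MISS (open row1); precharges=0
Acc 2: bank0 row1 -> MISS (open row1); precharges=0
Acc 3: bank2 row2 -> MISS (open row2); precharges=1
Acc 4: bank2 row2 -> HIT
Acc 5: bank1 row4 -> MISS (open row4); precharges=1
Acc 6: bank0 row1 -> HIT
Acc 7: bank0 row0 -> MISS (open row0); precharges=2
Acc 8: bank0 row0 -> HIT
Acc 9: bank2 row3 -> MISS (open row3); precharges=3
Acc 10: bank2 row4 -> MISS (open row4); precharges=4
Acc 11: bank2 row0 -> MISS (open row0); precharges=5

Answer: M M M H M H M H M M M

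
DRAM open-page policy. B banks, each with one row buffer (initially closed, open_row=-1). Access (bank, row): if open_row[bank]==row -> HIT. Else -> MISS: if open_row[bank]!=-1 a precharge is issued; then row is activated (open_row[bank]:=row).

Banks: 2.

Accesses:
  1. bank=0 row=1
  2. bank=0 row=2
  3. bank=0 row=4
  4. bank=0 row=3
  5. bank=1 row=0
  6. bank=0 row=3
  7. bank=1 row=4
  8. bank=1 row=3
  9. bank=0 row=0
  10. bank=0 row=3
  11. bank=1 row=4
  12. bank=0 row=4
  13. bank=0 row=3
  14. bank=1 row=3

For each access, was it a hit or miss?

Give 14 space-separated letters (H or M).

Acc 1: bank0 row1 -> MISS (open row1); precharges=0
Acc 2: bank0 row2 -> MISS (open row2); precharges=1
Acc 3: bank0 row4 -> MISS (open row4); precharges=2
Acc 4: bank0 row3 -> MISS (open row3); precharges=3
Acc 5: bank1 row0 -> MISS (open row0); precharges=3
Acc 6: bank0 row3 -> HIT
Acc 7: bank1 row4 -> MISS (open row4); precharges=4
Acc 8: bank1 row3 -> MISS (open row3); precharges=5
Acc 9: bank0 row0 -> MISS (open row0); precharges=6
Acc 10: bank0 row3 -> MISS (open row3); precharges=7
Acc 11: bank1 row4 -> MISS (open row4); precharges=8
Acc 12: bank0 row4 -> MISS (open row4); precharges=9
Acc 13: bank0 row3 -> MISS (open row3); precharges=10
Acc 14: bank1 row3 -> MISS (open row3); precharges=11

Answer: M M M M M H M M M M M M M M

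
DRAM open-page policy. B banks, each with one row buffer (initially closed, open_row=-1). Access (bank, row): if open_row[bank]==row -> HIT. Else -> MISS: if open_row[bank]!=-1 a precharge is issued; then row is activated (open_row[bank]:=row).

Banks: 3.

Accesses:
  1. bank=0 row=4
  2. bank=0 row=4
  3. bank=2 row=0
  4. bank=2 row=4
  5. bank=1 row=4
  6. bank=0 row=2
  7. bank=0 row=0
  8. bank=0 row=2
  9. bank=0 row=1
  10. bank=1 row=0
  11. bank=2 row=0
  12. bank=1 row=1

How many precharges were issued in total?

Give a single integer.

Acc 1: bank0 row4 -> MISS (open row4); precharges=0
Acc 2: bank0 row4 -> HIT
Acc 3: bank2 row0 -> MISS (open row0); precharges=0
Acc 4: bank2 row4 -> MISS (open row4); precharges=1
Acc 5: bank1 row4 -> MISS (open row4); precharges=1
Acc 6: bank0 row2 -> MISS (open row2); precharges=2
Acc 7: bank0 row0 -> MISS (open row0); precharges=3
Acc 8: bank0 row2 -> MISS (open row2); precharges=4
Acc 9: bank0 row1 -> MISS (open row1); precharges=5
Acc 10: bank1 row0 -> MISS (open row0); precharges=6
Acc 11: bank2 row0 -> MISS (open row0); precharges=7
Acc 12: bank1 row1 -> MISS (open row1); precharges=8

Answer: 8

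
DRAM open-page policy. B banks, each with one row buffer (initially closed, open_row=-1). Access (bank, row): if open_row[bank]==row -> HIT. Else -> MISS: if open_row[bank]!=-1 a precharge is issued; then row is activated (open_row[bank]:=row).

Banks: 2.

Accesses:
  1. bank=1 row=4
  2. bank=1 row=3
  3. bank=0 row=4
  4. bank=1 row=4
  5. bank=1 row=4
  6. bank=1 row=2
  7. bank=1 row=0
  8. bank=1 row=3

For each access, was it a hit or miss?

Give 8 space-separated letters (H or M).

Answer: M M M M H M M M

Derivation:
Acc 1: bank1 row4 -> MISS (open row4); precharges=0
Acc 2: bank1 row3 -> MISS (open row3); precharges=1
Acc 3: bank0 row4 -> MISS (open row4); precharges=1
Acc 4: bank1 row4 -> MISS (open row4); precharges=2
Acc 5: bank1 row4 -> HIT
Acc 6: bank1 row2 -> MISS (open row2); precharges=3
Acc 7: bank1 row0 -> MISS (open row0); precharges=4
Acc 8: bank1 row3 -> MISS (open row3); precharges=5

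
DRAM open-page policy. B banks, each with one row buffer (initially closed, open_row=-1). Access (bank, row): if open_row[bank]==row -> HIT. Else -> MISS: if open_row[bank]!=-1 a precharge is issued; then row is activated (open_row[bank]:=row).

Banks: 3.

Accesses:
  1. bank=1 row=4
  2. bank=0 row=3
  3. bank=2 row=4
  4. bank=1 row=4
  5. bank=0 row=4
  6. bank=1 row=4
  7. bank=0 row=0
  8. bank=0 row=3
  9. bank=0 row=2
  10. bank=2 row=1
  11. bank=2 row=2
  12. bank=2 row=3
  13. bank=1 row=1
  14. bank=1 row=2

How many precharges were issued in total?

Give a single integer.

Answer: 9

Derivation:
Acc 1: bank1 row4 -> MISS (open row4); precharges=0
Acc 2: bank0 row3 -> MISS (open row3); precharges=0
Acc 3: bank2 row4 -> MISS (open row4); precharges=0
Acc 4: bank1 row4 -> HIT
Acc 5: bank0 row4 -> MISS (open row4); precharges=1
Acc 6: bank1 row4 -> HIT
Acc 7: bank0 row0 -> MISS (open row0); precharges=2
Acc 8: bank0 row3 -> MISS (open row3); precharges=3
Acc 9: bank0 row2 -> MISS (open row2); precharges=4
Acc 10: bank2 row1 -> MISS (open row1); precharges=5
Acc 11: bank2 row2 -> MISS (open row2); precharges=6
Acc 12: bank2 row3 -> MISS (open row3); precharges=7
Acc 13: bank1 row1 -> MISS (open row1); precharges=8
Acc 14: bank1 row2 -> MISS (open row2); precharges=9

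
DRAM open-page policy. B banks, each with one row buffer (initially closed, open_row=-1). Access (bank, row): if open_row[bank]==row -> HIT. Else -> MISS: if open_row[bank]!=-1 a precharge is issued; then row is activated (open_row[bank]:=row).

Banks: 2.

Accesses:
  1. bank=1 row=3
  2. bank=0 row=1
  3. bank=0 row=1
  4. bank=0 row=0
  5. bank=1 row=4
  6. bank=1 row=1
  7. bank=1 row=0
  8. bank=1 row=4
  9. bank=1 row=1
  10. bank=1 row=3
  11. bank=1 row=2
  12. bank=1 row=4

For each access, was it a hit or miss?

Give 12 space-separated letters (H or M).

Answer: M M H M M M M M M M M M

Derivation:
Acc 1: bank1 row3 -> MISS (open row3); precharges=0
Acc 2: bank0 row1 -> MISS (open row1); precharges=0
Acc 3: bank0 row1 -> HIT
Acc 4: bank0 row0 -> MISS (open row0); precharges=1
Acc 5: bank1 row4 -> MISS (open row4); precharges=2
Acc 6: bank1 row1 -> MISS (open row1); precharges=3
Acc 7: bank1 row0 -> MISS (open row0); precharges=4
Acc 8: bank1 row4 -> MISS (open row4); precharges=5
Acc 9: bank1 row1 -> MISS (open row1); precharges=6
Acc 10: bank1 row3 -> MISS (open row3); precharges=7
Acc 11: bank1 row2 -> MISS (open row2); precharges=8
Acc 12: bank1 row4 -> MISS (open row4); precharges=9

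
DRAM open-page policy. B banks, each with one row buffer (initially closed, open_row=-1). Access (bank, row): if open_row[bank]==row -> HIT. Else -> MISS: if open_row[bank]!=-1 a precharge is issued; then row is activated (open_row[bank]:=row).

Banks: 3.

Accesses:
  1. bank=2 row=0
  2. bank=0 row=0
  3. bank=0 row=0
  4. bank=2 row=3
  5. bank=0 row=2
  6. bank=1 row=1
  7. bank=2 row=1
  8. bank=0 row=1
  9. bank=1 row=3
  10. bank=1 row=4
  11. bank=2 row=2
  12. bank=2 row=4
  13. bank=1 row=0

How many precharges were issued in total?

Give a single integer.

Answer: 9

Derivation:
Acc 1: bank2 row0 -> MISS (open row0); precharges=0
Acc 2: bank0 row0 -> MISS (open row0); precharges=0
Acc 3: bank0 row0 -> HIT
Acc 4: bank2 row3 -> MISS (open row3); precharges=1
Acc 5: bank0 row2 -> MISS (open row2); precharges=2
Acc 6: bank1 row1 -> MISS (open row1); precharges=2
Acc 7: bank2 row1 -> MISS (open row1); precharges=3
Acc 8: bank0 row1 -> MISS (open row1); precharges=4
Acc 9: bank1 row3 -> MISS (open row3); precharges=5
Acc 10: bank1 row4 -> MISS (open row4); precharges=6
Acc 11: bank2 row2 -> MISS (open row2); precharges=7
Acc 12: bank2 row4 -> MISS (open row4); precharges=8
Acc 13: bank1 row0 -> MISS (open row0); precharges=9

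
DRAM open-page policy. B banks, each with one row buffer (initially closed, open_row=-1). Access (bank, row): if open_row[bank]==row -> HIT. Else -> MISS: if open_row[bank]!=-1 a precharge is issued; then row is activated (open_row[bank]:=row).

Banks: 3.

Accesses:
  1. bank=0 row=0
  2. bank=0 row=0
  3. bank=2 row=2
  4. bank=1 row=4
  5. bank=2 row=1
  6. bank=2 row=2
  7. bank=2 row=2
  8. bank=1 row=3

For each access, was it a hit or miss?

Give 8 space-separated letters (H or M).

Acc 1: bank0 row0 -> MISS (open row0); precharges=0
Acc 2: bank0 row0 -> HIT
Acc 3: bank2 row2 -> MISS (open row2); precharges=0
Acc 4: bank1 row4 -> MISS (open row4); precharges=0
Acc 5: bank2 row1 -> MISS (open row1); precharges=1
Acc 6: bank2 row2 -> MISS (open row2); precharges=2
Acc 7: bank2 row2 -> HIT
Acc 8: bank1 row3 -> MISS (open row3); precharges=3

Answer: M H M M M M H M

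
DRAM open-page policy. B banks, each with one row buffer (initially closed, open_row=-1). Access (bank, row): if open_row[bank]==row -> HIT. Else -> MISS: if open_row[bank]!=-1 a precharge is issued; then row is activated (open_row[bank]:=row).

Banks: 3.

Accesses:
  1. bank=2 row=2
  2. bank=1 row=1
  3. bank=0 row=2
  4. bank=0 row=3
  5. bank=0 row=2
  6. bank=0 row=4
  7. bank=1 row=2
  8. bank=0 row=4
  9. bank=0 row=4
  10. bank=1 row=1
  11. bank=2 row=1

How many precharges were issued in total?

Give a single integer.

Acc 1: bank2 row2 -> MISS (open row2); precharges=0
Acc 2: bank1 row1 -> MISS (open row1); precharges=0
Acc 3: bank0 row2 -> MISS (open row2); precharges=0
Acc 4: bank0 row3 -> MISS (open row3); precharges=1
Acc 5: bank0 row2 -> MISS (open row2); precharges=2
Acc 6: bank0 row4 -> MISS (open row4); precharges=3
Acc 7: bank1 row2 -> MISS (open row2); precharges=4
Acc 8: bank0 row4 -> HIT
Acc 9: bank0 row4 -> HIT
Acc 10: bank1 row1 -> MISS (open row1); precharges=5
Acc 11: bank2 row1 -> MISS (open row1); precharges=6

Answer: 6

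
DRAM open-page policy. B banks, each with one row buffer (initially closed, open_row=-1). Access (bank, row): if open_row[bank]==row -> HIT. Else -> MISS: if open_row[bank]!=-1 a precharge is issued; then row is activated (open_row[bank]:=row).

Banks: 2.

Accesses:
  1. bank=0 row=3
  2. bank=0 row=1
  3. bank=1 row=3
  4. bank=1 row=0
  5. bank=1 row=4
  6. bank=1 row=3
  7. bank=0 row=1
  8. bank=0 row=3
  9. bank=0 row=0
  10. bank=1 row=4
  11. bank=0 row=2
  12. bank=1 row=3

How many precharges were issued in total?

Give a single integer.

Acc 1: bank0 row3 -> MISS (open row3); precharges=0
Acc 2: bank0 row1 -> MISS (open row1); precharges=1
Acc 3: bank1 row3 -> MISS (open row3); precharges=1
Acc 4: bank1 row0 -> MISS (open row0); precharges=2
Acc 5: bank1 row4 -> MISS (open row4); precharges=3
Acc 6: bank1 row3 -> MISS (open row3); precharges=4
Acc 7: bank0 row1 -> HIT
Acc 8: bank0 row3 -> MISS (open row3); precharges=5
Acc 9: bank0 row0 -> MISS (open row0); precharges=6
Acc 10: bank1 row4 -> MISS (open row4); precharges=7
Acc 11: bank0 row2 -> MISS (open row2); precharges=8
Acc 12: bank1 row3 -> MISS (open row3); precharges=9

Answer: 9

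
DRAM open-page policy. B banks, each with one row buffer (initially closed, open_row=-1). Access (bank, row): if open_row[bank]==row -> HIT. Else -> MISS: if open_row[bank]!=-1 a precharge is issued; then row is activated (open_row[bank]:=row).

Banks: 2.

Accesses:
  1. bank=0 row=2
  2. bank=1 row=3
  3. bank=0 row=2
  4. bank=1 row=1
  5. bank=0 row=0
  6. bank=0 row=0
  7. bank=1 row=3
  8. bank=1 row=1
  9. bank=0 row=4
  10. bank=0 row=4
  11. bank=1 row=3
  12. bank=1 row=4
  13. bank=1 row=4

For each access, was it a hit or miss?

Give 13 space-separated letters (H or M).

Answer: M M H M M H M M M H M M H

Derivation:
Acc 1: bank0 row2 -> MISS (open row2); precharges=0
Acc 2: bank1 row3 -> MISS (open row3); precharges=0
Acc 3: bank0 row2 -> HIT
Acc 4: bank1 row1 -> MISS (open row1); precharges=1
Acc 5: bank0 row0 -> MISS (open row0); precharges=2
Acc 6: bank0 row0 -> HIT
Acc 7: bank1 row3 -> MISS (open row3); precharges=3
Acc 8: bank1 row1 -> MISS (open row1); precharges=4
Acc 9: bank0 row4 -> MISS (open row4); precharges=5
Acc 10: bank0 row4 -> HIT
Acc 11: bank1 row3 -> MISS (open row3); precharges=6
Acc 12: bank1 row4 -> MISS (open row4); precharges=7
Acc 13: bank1 row4 -> HIT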